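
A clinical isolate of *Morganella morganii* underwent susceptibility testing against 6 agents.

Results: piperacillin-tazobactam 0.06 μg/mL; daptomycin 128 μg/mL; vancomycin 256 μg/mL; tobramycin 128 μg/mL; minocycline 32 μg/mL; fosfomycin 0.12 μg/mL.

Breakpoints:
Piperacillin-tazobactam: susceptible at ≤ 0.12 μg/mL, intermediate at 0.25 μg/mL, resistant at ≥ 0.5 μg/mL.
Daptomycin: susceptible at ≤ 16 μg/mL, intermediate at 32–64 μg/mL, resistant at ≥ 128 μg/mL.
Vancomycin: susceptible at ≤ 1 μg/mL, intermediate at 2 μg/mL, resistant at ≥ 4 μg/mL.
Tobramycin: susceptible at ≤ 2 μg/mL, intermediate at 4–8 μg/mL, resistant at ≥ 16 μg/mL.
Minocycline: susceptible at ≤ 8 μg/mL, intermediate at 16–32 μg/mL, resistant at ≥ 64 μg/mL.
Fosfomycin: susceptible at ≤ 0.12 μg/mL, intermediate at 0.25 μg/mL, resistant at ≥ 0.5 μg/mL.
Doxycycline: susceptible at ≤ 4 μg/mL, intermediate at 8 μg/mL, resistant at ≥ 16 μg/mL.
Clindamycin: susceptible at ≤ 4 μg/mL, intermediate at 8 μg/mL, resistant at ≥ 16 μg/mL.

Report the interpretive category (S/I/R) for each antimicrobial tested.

Piperacillin-tazobactam (0.06 μg/mL) ≤ 0.12 μg/mL → susceptible
Daptomycin: 128 μg/mL is ≥ 128 μg/mL ⇒ R
Vancomycin 256 μg/mL: ≥ 4 μg/mL — R
Tobramycin 128 μg/mL: ≥ 16 μg/mL ⇒ R
Minocycline (32 μg/mL) in 16–32 μg/mL → intermediate
Fosfomycin: 0.12 μg/mL is ≤ 0.12 μg/mL ⇒ S

S, R, R, R, I, S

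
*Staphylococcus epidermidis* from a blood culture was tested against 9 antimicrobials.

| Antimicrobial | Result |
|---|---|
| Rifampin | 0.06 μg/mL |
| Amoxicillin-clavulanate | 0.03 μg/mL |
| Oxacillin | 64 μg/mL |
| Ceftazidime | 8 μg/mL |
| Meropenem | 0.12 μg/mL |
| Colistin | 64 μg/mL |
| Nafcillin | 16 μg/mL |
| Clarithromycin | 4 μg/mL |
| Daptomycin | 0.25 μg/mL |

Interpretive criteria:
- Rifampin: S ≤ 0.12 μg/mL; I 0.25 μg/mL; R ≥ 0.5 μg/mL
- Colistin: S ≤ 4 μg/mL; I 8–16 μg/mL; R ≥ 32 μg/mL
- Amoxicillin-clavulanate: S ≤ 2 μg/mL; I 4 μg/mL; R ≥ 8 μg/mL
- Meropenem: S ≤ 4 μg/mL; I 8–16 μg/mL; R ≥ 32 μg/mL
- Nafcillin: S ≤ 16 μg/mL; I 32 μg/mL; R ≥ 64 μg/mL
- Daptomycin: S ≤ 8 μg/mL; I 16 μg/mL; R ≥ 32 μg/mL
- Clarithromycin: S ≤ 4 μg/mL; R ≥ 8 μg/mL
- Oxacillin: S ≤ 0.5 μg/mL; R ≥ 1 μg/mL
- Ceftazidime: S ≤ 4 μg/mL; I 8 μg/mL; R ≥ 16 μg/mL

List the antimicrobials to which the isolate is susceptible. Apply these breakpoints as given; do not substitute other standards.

rifampin, amoxicillin-clavulanate, meropenem, nafcillin, clarithromycin, daptomycin

Rifampin: 0.06 μg/mL is ≤ 0.12 μg/mL ⇒ Susceptible
Amoxicillin-clavulanate 0.03 μg/mL: ≤ 2 μg/mL → susceptible
Oxacillin (64 μg/mL) ≥ 1 μg/mL ⇒ Resistant
Ceftazidime 8 μg/mL: = 8 μg/mL → I
Meropenem (0.12 μg/mL) ≤ 4 μg/mL — Susceptible
Colistin (64 μg/mL) ≥ 32 μg/mL — Resistant
Nafcillin: 16 μg/mL is ≤ 16 μg/mL — susceptible
Clarithromycin: 4 μg/mL is ≤ 4 μg/mL — S
Daptomycin 0.25 μg/mL: ≤ 8 μg/mL → susceptible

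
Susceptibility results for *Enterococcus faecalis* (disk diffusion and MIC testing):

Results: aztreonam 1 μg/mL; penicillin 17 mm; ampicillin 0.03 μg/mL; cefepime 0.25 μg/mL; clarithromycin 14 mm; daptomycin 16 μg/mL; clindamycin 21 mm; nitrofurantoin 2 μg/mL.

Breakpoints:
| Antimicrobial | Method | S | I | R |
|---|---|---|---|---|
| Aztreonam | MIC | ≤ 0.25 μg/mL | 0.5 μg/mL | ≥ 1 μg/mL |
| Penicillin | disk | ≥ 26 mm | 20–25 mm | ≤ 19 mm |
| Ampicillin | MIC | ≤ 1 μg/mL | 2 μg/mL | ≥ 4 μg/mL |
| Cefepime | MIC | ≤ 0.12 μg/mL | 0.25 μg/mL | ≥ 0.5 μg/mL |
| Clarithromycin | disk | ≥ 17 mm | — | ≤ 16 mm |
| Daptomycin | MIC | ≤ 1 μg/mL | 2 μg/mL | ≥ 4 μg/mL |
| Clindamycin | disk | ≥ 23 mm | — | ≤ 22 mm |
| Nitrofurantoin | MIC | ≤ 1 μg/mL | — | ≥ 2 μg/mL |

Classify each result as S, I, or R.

Aztreonam 1 μg/mL: ≥ 1 μg/mL — Resistant
Penicillin (17 mm) ≤ 19 mm ⇒ Resistant
Ampicillin: 0.03 μg/mL is ≤ 1 μg/mL — Susceptible
Cefepime: 0.25 μg/mL is = 0.25 μg/mL — intermediate
Clarithromycin 14 mm: ≤ 16 mm → Resistant
Daptomycin 16 μg/mL: ≥ 4 μg/mL — Resistant
Clindamycin 21 mm: ≤ 22 mm — Resistant
Nitrofurantoin: 2 μg/mL is ≥ 2 μg/mL → R

R, R, S, I, R, R, R, R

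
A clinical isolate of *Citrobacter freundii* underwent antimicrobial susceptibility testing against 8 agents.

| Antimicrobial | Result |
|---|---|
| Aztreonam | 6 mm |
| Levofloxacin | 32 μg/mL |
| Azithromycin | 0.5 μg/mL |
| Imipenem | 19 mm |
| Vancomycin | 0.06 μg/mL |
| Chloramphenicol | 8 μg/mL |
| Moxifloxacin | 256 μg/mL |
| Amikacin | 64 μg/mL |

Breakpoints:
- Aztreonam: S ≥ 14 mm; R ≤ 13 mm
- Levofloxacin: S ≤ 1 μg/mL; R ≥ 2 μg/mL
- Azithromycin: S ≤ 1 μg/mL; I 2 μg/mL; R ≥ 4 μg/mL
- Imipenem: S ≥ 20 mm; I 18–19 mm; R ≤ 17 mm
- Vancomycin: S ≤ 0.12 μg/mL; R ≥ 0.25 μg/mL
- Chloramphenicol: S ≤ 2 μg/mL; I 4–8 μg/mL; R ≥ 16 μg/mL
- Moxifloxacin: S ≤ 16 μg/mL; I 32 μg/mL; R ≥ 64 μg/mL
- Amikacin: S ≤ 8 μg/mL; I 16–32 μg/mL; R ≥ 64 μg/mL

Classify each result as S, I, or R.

R, R, S, I, S, I, R, R

Aztreonam 6 mm: ≤ 13 mm ⇒ R
Levofloxacin (32 μg/mL) ≥ 2 μg/mL → resistant
Azithromycin: 0.5 μg/mL is ≤ 1 μg/mL → S
Imipenem (19 mm) in 18–19 mm ⇒ Intermediate
Vancomycin (0.06 μg/mL) ≤ 0.12 μg/mL → susceptible
Chloramphenicol (8 μg/mL) in 4–8 μg/mL → intermediate
Moxifloxacin: 256 μg/mL is ≥ 64 μg/mL — Resistant
Amikacin 64 μg/mL: ≥ 64 μg/mL — R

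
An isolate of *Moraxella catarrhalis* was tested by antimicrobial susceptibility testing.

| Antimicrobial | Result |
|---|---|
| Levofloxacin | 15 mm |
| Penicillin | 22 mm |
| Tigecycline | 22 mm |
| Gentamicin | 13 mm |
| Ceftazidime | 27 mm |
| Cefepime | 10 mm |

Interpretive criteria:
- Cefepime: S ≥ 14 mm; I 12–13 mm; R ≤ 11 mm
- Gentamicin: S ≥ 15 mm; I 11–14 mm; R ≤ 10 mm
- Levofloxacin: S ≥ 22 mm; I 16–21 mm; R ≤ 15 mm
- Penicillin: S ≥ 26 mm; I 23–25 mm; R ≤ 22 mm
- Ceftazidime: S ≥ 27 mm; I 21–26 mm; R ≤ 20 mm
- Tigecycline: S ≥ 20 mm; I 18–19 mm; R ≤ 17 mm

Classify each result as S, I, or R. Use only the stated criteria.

R, R, S, I, S, R

Levofloxacin: 15 mm is ≤ 15 mm ⇒ Resistant
Penicillin: 22 mm is ≤ 22 mm → resistant
Tigecycline (22 mm) ≥ 20 mm — Susceptible
Gentamicin 13 mm: in 11–14 mm ⇒ I
Ceftazidime (27 mm) ≥ 27 mm ⇒ susceptible
Cefepime: 10 mm is ≤ 11 mm → Resistant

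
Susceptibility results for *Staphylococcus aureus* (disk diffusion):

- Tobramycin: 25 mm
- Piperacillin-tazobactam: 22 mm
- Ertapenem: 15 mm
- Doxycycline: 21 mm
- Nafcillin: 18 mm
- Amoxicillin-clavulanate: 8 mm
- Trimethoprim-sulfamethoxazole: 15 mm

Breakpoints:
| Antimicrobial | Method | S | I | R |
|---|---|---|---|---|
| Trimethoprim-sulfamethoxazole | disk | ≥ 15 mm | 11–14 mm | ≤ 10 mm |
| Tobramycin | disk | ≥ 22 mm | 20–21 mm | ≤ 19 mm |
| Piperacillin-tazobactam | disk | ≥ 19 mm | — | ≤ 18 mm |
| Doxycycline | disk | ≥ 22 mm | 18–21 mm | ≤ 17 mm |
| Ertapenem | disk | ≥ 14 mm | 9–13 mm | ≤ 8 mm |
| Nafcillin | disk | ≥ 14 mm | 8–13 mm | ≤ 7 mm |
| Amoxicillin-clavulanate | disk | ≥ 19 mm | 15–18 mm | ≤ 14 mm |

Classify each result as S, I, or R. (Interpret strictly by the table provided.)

Tobramycin 25 mm: ≥ 22 mm → S
Piperacillin-tazobactam: 22 mm is ≥ 19 mm → Susceptible
Ertapenem 15 mm: ≥ 14 mm ⇒ susceptible
Doxycycline: 21 mm is in 18–21 mm ⇒ I
Nafcillin (18 mm) ≥ 14 mm — Susceptible
Amoxicillin-clavulanate: 8 mm is ≤ 14 mm → Resistant
Trimethoprim-sulfamethoxazole (15 mm) ≥ 15 mm ⇒ S

S, S, S, I, S, R, S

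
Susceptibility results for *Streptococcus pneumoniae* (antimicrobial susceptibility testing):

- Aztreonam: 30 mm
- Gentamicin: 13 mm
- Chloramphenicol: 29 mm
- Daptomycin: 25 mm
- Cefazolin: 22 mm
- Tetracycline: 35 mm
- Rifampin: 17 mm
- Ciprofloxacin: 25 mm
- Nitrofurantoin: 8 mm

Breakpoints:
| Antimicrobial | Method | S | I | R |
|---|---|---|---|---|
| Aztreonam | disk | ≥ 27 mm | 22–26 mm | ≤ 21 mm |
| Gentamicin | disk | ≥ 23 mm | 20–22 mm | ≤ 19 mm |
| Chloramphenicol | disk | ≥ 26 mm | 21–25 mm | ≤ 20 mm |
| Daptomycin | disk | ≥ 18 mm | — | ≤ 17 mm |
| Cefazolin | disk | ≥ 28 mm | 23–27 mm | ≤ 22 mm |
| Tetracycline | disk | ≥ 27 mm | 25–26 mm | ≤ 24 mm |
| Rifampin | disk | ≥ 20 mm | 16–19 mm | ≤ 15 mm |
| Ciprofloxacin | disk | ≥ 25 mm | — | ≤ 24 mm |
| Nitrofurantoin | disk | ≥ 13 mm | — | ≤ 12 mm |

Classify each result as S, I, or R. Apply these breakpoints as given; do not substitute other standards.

Aztreonam: 30 mm is ≥ 27 mm — susceptible
Gentamicin 13 mm: ≤ 19 mm — Resistant
Chloramphenicol 29 mm: ≥ 26 mm → S
Daptomycin (25 mm) ≥ 18 mm — Susceptible
Cefazolin (22 mm) ≤ 22 mm ⇒ R
Tetracycline: 35 mm is ≥ 27 mm → S
Rifampin 17 mm: in 16–19 mm ⇒ intermediate
Ciprofloxacin (25 mm) ≥ 25 mm — Susceptible
Nitrofurantoin 8 mm: ≤ 12 mm ⇒ resistant

S, R, S, S, R, S, I, S, R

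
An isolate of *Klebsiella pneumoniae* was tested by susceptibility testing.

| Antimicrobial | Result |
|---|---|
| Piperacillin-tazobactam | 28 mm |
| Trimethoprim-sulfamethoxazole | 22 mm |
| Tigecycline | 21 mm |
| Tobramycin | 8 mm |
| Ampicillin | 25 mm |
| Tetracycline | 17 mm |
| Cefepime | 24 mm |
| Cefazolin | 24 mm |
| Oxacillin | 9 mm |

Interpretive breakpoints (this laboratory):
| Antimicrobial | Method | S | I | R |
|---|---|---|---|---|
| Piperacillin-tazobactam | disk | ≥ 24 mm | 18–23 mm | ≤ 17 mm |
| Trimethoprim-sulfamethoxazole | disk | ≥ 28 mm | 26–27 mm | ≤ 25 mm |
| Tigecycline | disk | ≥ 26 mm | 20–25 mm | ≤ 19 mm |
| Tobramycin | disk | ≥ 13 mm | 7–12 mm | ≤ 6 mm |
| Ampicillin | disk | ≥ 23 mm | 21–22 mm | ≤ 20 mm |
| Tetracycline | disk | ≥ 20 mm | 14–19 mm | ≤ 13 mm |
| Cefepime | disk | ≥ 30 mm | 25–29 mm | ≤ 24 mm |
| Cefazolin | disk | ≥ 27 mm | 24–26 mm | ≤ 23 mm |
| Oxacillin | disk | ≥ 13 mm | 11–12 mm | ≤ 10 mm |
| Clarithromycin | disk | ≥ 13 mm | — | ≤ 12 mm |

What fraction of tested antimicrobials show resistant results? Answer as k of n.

Piperacillin-tazobactam: 28 mm is ≥ 24 mm — susceptible
Trimethoprim-sulfamethoxazole: 22 mm is ≤ 25 mm → R
Tigecycline: 21 mm is in 20–25 mm ⇒ I
Tobramycin: 8 mm is in 7–12 mm ⇒ Intermediate
Ampicillin (25 mm) ≥ 23 mm — Susceptible
Tetracycline (17 mm) in 14–19 mm ⇒ I
Cefepime: 24 mm is ≤ 24 mm — resistant
Cefazolin 24 mm: in 24–26 mm — Intermediate
Oxacillin: 9 mm is ≤ 10 mm — Resistant
Resistant: 3/9

3 of 9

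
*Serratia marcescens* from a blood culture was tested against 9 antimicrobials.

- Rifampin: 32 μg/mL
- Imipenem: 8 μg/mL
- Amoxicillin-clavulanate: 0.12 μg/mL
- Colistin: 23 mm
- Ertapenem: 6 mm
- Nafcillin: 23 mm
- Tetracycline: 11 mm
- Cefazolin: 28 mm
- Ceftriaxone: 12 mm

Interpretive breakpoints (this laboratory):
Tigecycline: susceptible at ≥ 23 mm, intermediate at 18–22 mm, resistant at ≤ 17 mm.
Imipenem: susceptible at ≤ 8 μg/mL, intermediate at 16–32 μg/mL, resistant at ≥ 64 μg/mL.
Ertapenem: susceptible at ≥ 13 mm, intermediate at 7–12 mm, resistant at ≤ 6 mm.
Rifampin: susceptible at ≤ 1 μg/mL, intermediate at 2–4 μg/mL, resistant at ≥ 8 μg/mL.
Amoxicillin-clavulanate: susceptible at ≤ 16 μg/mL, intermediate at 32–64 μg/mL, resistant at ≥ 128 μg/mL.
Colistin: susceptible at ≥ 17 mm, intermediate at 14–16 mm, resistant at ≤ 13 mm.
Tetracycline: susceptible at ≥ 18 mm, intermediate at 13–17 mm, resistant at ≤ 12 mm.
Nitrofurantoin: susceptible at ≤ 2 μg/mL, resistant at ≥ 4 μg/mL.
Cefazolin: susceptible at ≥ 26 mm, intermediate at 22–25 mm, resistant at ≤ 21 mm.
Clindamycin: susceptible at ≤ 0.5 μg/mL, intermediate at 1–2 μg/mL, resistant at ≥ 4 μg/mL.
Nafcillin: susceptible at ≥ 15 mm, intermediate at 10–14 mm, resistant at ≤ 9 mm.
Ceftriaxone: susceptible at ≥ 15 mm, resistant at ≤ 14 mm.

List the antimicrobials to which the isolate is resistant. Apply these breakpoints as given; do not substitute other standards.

rifampin, ertapenem, tetracycline, ceftriaxone

Rifampin: 32 μg/mL is ≥ 8 μg/mL ⇒ Resistant
Imipenem (8 μg/mL) ≤ 8 μg/mL → S
Amoxicillin-clavulanate (0.12 μg/mL) ≤ 16 μg/mL ⇒ Susceptible
Colistin (23 mm) ≥ 17 mm — Susceptible
Ertapenem 6 mm: ≤ 6 mm → Resistant
Nafcillin: 23 mm is ≥ 15 mm — S
Tetracycline 11 mm: ≤ 12 mm ⇒ R
Cefazolin 28 mm: ≥ 26 mm → Susceptible
Ceftriaxone 12 mm: ≤ 14 mm — R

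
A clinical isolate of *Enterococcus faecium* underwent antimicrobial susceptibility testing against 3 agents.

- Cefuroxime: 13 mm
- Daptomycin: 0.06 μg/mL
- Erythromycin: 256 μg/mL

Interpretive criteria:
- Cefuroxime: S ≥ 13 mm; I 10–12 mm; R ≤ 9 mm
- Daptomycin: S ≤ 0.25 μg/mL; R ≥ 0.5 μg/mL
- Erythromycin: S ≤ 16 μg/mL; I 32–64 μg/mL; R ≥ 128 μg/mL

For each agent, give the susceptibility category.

Cefuroxime (13 mm) ≥ 13 mm → S
Daptomycin (0.06 μg/mL) ≤ 0.25 μg/mL ⇒ susceptible
Erythromycin (256 μg/mL) ≥ 128 μg/mL → Resistant

S, S, R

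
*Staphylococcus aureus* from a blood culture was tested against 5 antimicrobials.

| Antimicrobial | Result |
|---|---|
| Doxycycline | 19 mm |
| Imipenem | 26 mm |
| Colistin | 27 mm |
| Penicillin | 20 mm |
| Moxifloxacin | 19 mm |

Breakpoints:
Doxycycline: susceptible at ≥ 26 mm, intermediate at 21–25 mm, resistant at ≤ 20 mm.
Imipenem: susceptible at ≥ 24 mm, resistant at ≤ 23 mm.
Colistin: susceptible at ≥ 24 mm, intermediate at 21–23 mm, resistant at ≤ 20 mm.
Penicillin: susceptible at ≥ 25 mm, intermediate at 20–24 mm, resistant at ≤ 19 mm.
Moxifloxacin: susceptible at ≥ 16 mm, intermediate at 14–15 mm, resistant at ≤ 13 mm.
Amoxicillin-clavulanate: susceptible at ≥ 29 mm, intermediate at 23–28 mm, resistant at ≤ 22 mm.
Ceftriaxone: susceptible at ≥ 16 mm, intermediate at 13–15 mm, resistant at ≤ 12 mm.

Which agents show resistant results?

doxycycline

Doxycycline (19 mm) ≤ 20 mm — resistant
Imipenem 26 mm: ≥ 24 mm ⇒ Susceptible
Colistin (27 mm) ≥ 24 mm ⇒ S
Penicillin (20 mm) in 20–24 mm — Intermediate
Moxifloxacin: 19 mm is ≥ 16 mm ⇒ Susceptible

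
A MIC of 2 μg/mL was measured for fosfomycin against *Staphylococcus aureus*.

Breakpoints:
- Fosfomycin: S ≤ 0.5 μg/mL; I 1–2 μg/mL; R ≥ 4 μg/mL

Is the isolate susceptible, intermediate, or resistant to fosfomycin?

Intermediate

Fosfomycin 2 μg/mL: in 1–2 μg/mL → I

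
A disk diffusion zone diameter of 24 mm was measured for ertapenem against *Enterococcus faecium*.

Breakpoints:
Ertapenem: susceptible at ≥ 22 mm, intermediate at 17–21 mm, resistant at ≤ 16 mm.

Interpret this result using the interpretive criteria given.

Ertapenem (24 mm) ≥ 22 mm → susceptible

S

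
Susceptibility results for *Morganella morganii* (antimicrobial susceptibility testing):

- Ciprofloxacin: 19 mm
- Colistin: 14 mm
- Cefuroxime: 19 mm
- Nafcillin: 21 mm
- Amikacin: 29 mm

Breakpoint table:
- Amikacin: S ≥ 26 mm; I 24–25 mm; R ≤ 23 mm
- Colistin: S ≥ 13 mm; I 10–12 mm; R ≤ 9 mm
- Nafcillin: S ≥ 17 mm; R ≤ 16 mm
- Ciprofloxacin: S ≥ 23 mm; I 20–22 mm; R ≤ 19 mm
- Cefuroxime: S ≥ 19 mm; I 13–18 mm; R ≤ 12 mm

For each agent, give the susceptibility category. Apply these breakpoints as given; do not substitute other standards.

R, S, S, S, S

Ciprofloxacin: 19 mm is ≤ 19 mm ⇒ resistant
Colistin: 14 mm is ≥ 13 mm ⇒ Susceptible
Cefuroxime 19 mm: ≥ 19 mm → S
Nafcillin 21 mm: ≥ 17 mm → S
Amikacin: 29 mm is ≥ 26 mm → Susceptible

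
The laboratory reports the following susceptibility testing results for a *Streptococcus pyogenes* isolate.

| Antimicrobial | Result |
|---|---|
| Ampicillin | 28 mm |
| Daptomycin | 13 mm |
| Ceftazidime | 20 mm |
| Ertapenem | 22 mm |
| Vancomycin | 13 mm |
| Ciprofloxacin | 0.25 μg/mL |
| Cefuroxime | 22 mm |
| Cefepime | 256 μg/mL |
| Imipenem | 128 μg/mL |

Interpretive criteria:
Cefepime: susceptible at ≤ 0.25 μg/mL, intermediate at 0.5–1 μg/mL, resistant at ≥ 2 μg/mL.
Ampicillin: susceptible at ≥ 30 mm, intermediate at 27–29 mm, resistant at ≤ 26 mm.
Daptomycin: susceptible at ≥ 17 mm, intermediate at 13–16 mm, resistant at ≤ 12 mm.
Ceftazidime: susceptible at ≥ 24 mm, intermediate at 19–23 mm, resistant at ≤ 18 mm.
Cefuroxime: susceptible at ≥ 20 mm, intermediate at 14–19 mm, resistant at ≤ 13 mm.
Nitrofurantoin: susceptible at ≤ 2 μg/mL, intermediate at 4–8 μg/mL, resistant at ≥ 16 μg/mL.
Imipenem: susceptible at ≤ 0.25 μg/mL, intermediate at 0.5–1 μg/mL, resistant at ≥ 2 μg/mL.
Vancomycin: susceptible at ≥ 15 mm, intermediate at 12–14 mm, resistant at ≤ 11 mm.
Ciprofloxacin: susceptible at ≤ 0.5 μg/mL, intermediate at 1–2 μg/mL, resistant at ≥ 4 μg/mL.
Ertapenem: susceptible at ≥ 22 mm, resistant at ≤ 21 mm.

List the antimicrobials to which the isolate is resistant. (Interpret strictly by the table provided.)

Ampicillin (28 mm) in 27–29 mm ⇒ intermediate
Daptomycin 13 mm: in 13–16 mm ⇒ I
Ceftazidime (20 mm) in 19–23 mm → intermediate
Ertapenem (22 mm) ≥ 22 mm — S
Vancomycin: 13 mm is in 12–14 mm — intermediate
Ciprofloxacin: 0.25 μg/mL is ≤ 0.5 μg/mL — Susceptible
Cefuroxime (22 mm) ≥ 20 mm ⇒ Susceptible
Cefepime: 256 μg/mL is ≥ 2 μg/mL — resistant
Imipenem: 128 μg/mL is ≥ 2 μg/mL — R

cefepime, imipenem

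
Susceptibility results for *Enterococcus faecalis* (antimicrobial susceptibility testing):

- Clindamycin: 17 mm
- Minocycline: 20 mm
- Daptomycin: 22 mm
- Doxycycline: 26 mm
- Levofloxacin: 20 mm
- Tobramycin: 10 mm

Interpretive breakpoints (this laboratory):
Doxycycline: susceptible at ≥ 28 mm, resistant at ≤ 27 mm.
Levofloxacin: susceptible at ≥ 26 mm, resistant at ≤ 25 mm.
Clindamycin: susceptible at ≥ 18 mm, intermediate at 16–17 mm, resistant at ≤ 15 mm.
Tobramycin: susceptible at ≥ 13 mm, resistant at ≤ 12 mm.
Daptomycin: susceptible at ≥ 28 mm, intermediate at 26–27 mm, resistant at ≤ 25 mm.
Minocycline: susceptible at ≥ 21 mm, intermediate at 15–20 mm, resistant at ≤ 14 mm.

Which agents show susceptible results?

none

Clindamycin: 17 mm is in 16–17 mm ⇒ Intermediate
Minocycline 20 mm: in 15–20 mm ⇒ Intermediate
Daptomycin: 22 mm is ≤ 25 mm ⇒ R
Doxycycline 26 mm: ≤ 27 mm → R
Levofloxacin (20 mm) ≤ 25 mm — R
Tobramycin 10 mm: ≤ 12 mm → Resistant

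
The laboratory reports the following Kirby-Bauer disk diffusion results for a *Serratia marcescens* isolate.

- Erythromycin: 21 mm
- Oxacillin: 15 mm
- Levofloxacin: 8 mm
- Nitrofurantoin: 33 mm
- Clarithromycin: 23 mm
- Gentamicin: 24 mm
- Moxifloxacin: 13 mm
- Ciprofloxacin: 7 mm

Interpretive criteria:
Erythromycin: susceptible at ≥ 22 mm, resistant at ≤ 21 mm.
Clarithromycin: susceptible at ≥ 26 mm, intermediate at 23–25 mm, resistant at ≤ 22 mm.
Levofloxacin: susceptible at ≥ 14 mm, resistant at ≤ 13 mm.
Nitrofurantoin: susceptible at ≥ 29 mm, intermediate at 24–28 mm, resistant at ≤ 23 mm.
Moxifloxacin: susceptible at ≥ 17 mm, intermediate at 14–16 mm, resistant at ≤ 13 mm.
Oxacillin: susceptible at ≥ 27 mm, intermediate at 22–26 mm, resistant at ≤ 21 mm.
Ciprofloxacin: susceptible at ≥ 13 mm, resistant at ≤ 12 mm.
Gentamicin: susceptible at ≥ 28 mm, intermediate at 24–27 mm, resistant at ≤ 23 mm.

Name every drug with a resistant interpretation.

erythromycin, oxacillin, levofloxacin, moxifloxacin, ciprofloxacin

Erythromycin (21 mm) ≤ 21 mm ⇒ R
Oxacillin: 15 mm is ≤ 21 mm — resistant
Levofloxacin: 8 mm is ≤ 13 mm ⇒ resistant
Nitrofurantoin 33 mm: ≥ 29 mm ⇒ susceptible
Clarithromycin 23 mm: in 23–25 mm → Intermediate
Gentamicin: 24 mm is in 24–27 mm → Intermediate
Moxifloxacin (13 mm) ≤ 13 mm ⇒ Resistant
Ciprofloxacin 7 mm: ≤ 12 mm — Resistant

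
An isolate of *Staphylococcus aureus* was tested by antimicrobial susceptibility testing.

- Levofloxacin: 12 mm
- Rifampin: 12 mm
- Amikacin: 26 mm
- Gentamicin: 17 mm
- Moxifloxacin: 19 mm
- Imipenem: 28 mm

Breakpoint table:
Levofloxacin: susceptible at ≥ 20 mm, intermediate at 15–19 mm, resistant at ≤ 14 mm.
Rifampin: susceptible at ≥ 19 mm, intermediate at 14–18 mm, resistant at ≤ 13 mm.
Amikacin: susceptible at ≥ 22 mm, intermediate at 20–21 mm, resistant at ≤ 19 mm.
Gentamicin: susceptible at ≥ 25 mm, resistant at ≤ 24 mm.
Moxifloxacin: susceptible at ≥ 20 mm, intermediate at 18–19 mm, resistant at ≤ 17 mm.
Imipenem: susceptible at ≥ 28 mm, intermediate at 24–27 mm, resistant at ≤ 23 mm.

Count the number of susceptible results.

2

Levofloxacin (12 mm) ≤ 14 mm → resistant
Rifampin 12 mm: ≤ 13 mm → resistant
Amikacin (26 mm) ≥ 22 mm — Susceptible
Gentamicin (17 mm) ≤ 24 mm — resistant
Moxifloxacin: 19 mm is in 18–19 mm → Intermediate
Imipenem: 28 mm is ≥ 28 mm → susceptible
Susceptible: 2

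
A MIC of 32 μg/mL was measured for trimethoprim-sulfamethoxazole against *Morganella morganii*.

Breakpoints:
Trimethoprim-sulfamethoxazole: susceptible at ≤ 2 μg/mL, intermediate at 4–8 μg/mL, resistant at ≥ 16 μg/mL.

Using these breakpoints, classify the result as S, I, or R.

R

Trimethoprim-sulfamethoxazole (32 μg/mL) ≥ 16 μg/mL ⇒ resistant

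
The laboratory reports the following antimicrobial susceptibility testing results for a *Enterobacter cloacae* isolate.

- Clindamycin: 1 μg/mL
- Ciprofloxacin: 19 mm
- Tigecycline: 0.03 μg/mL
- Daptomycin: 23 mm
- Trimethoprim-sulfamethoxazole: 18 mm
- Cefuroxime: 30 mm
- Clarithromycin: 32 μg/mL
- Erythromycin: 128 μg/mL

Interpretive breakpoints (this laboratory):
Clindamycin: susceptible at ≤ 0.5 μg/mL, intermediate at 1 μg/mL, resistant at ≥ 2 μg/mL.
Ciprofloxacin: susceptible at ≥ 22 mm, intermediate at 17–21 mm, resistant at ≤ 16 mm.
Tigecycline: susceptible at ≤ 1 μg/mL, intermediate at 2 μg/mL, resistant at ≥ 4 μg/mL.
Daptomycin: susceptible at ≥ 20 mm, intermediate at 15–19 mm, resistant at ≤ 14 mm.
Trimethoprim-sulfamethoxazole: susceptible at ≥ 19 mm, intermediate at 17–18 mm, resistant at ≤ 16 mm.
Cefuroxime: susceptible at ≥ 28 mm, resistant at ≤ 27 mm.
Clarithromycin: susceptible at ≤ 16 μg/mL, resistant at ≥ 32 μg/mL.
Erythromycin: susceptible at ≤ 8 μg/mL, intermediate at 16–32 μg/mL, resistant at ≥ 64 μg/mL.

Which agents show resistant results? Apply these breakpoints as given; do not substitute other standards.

clarithromycin, erythromycin

Clindamycin: 1 μg/mL is = 1 μg/mL → I
Ciprofloxacin (19 mm) in 17–21 mm ⇒ intermediate
Tigecycline: 0.03 μg/mL is ≤ 1 μg/mL ⇒ susceptible
Daptomycin 23 mm: ≥ 20 mm — S
Trimethoprim-sulfamethoxazole (18 mm) in 17–18 mm ⇒ Intermediate
Cefuroxime (30 mm) ≥ 28 mm — Susceptible
Clarithromycin: 32 μg/mL is ≥ 32 μg/mL — resistant
Erythromycin 128 μg/mL: ≥ 64 μg/mL → resistant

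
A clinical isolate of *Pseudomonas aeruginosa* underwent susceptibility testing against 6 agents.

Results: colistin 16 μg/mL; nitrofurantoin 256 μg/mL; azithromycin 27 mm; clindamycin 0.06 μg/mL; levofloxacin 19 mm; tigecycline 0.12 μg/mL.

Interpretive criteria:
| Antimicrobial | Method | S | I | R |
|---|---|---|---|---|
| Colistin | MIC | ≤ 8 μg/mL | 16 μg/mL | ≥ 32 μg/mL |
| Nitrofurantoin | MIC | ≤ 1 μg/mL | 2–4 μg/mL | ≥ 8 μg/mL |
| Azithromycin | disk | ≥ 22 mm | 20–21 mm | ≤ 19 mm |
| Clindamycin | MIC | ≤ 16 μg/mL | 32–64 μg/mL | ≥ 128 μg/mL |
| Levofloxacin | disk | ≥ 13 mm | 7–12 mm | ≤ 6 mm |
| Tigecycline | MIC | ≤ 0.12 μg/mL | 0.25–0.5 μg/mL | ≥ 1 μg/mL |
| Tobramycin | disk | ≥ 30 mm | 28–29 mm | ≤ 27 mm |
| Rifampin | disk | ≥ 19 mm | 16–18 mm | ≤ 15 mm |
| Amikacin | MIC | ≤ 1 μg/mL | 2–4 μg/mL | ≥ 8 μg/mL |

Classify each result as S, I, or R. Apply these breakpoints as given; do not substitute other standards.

I, R, S, S, S, S

Colistin 16 μg/mL: = 16 μg/mL ⇒ Intermediate
Nitrofurantoin 256 μg/mL: ≥ 8 μg/mL — resistant
Azithromycin 27 mm: ≥ 22 mm → susceptible
Clindamycin 0.06 μg/mL: ≤ 16 μg/mL ⇒ susceptible
Levofloxacin: 19 mm is ≥ 13 mm ⇒ Susceptible
Tigecycline (0.12 μg/mL) ≤ 0.12 μg/mL → S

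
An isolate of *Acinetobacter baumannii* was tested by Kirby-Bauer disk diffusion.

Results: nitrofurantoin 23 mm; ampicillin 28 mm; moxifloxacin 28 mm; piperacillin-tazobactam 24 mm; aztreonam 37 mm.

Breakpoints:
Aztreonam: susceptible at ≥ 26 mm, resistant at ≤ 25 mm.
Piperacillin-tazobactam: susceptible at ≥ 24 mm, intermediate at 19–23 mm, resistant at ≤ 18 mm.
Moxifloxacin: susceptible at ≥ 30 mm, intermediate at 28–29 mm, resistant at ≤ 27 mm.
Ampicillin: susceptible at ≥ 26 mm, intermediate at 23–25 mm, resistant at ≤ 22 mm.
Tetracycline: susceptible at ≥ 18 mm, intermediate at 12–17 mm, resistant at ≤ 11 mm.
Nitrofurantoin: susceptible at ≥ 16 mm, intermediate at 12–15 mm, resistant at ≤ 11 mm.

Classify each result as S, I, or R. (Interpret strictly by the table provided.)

S, S, I, S, S

Nitrofurantoin: 23 mm is ≥ 16 mm → Susceptible
Ampicillin 28 mm: ≥ 26 mm — Susceptible
Moxifloxacin: 28 mm is in 28–29 mm → Intermediate
Piperacillin-tazobactam: 24 mm is ≥ 24 mm → susceptible
Aztreonam 37 mm: ≥ 26 mm → susceptible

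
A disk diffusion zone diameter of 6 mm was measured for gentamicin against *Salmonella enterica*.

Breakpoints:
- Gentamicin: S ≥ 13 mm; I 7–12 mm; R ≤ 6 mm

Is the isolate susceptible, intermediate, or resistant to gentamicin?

Gentamicin: 6 mm is ≤ 6 mm → R

R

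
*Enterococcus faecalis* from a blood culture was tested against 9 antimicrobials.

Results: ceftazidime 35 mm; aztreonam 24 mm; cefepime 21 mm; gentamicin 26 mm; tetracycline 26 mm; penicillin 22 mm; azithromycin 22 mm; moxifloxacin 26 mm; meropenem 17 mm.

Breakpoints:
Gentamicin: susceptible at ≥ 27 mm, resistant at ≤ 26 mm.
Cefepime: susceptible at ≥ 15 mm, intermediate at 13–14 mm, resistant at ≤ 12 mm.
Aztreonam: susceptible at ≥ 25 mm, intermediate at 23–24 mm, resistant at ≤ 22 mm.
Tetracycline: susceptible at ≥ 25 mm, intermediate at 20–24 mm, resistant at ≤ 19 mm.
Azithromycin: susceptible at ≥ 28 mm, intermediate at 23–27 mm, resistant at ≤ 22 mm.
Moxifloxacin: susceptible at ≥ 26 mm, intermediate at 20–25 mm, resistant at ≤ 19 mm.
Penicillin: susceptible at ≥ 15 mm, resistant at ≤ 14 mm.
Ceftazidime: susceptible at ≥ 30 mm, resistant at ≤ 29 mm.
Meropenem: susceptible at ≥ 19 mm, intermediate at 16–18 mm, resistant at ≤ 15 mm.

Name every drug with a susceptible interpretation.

ceftazidime, cefepime, tetracycline, penicillin, moxifloxacin

Ceftazidime: 35 mm is ≥ 30 mm — Susceptible
Aztreonam (24 mm) in 23–24 mm — intermediate
Cefepime 21 mm: ≥ 15 mm ⇒ susceptible
Gentamicin 26 mm: ≤ 26 mm ⇒ resistant
Tetracycline (26 mm) ≥ 25 mm ⇒ susceptible
Penicillin 22 mm: ≥ 15 mm ⇒ S
Azithromycin: 22 mm is ≤ 22 mm — Resistant
Moxifloxacin (26 mm) ≥ 26 mm — Susceptible
Meropenem: 17 mm is in 16–18 mm → intermediate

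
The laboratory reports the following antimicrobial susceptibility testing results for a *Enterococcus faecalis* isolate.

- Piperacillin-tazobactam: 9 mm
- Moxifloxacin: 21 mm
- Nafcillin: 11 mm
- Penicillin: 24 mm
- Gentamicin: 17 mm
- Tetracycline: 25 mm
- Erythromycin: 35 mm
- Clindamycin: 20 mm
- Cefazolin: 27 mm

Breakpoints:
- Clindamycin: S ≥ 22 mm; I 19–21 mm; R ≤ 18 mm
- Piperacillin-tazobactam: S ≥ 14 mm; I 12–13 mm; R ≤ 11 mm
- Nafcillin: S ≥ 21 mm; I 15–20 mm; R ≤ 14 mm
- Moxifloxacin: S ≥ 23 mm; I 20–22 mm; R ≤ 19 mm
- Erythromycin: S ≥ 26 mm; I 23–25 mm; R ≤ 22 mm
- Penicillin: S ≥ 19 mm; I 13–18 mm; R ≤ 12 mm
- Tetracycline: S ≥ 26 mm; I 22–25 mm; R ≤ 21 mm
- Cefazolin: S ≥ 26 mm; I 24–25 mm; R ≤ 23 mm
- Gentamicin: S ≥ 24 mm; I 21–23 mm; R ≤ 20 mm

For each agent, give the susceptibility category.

R, I, R, S, R, I, S, I, S

Piperacillin-tazobactam: 9 mm is ≤ 11 mm ⇒ R
Moxifloxacin 21 mm: in 20–22 mm → Intermediate
Nafcillin (11 mm) ≤ 14 mm — Resistant
Penicillin: 24 mm is ≥ 19 mm → Susceptible
Gentamicin (17 mm) ≤ 20 mm — Resistant
Tetracycline: 25 mm is in 22–25 mm ⇒ intermediate
Erythromycin 35 mm: ≥ 26 mm → susceptible
Clindamycin: 20 mm is in 19–21 mm — Intermediate
Cefazolin 27 mm: ≥ 26 mm ⇒ S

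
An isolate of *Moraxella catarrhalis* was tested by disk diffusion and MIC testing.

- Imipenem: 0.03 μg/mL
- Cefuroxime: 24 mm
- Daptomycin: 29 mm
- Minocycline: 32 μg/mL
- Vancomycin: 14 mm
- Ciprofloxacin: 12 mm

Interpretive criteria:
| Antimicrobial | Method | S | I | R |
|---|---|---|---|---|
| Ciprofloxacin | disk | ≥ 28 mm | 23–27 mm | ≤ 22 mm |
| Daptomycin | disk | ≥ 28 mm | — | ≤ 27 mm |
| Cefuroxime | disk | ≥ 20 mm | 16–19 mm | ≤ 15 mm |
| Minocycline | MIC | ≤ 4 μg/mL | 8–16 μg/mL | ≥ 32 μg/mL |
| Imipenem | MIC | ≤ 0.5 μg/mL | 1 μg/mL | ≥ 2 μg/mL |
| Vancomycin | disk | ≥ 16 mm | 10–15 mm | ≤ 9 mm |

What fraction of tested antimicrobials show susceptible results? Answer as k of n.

3 of 6

Imipenem 0.03 μg/mL: ≤ 0.5 μg/mL ⇒ susceptible
Cefuroxime (24 mm) ≥ 20 mm — S
Daptomycin 29 mm: ≥ 28 mm → susceptible
Minocycline 32 μg/mL: ≥ 32 μg/mL → resistant
Vancomycin 14 mm: in 10–15 mm → I
Ciprofloxacin (12 mm) ≤ 22 mm ⇒ R
Susceptible: 3/6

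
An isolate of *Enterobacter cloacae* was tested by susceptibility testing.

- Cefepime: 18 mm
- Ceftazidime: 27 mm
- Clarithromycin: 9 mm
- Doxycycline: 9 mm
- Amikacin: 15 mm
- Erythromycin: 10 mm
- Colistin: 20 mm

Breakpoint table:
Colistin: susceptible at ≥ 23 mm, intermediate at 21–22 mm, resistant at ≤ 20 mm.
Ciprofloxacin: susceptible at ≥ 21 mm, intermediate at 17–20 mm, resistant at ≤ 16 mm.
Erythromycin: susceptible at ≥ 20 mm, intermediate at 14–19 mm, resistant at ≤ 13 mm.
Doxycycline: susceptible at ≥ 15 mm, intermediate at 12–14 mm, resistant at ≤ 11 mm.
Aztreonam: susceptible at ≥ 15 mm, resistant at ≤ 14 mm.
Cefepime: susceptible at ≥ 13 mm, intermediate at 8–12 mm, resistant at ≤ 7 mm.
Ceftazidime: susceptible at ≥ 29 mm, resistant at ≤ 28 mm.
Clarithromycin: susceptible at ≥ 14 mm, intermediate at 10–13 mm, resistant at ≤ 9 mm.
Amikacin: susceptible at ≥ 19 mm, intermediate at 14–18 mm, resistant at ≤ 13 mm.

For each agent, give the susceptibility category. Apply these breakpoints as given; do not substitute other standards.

Cefepime (18 mm) ≥ 13 mm ⇒ Susceptible
Ceftazidime: 27 mm is ≤ 28 mm — R
Clarithromycin (9 mm) ≤ 9 mm — Resistant
Doxycycline 9 mm: ≤ 11 mm ⇒ resistant
Amikacin (15 mm) in 14–18 mm → I
Erythromycin (10 mm) ≤ 13 mm — Resistant
Colistin 20 mm: ≤ 20 mm — Resistant

S, R, R, R, I, R, R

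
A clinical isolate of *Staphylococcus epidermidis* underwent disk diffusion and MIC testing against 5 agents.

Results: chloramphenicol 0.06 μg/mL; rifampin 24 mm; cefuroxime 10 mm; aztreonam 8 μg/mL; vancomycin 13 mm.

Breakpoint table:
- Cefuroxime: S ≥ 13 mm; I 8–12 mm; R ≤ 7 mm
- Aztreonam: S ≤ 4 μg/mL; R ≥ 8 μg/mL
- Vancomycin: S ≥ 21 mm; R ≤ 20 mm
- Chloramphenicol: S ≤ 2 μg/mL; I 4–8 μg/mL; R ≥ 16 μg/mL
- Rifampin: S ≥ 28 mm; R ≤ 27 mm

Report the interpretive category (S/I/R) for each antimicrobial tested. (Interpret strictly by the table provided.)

S, R, I, R, R

Chloramphenicol 0.06 μg/mL: ≤ 2 μg/mL — Susceptible
Rifampin (24 mm) ≤ 27 mm — resistant
Cefuroxime 10 mm: in 8–12 mm → intermediate
Aztreonam (8 μg/mL) ≥ 8 μg/mL ⇒ Resistant
Vancomycin 13 mm: ≤ 20 mm — R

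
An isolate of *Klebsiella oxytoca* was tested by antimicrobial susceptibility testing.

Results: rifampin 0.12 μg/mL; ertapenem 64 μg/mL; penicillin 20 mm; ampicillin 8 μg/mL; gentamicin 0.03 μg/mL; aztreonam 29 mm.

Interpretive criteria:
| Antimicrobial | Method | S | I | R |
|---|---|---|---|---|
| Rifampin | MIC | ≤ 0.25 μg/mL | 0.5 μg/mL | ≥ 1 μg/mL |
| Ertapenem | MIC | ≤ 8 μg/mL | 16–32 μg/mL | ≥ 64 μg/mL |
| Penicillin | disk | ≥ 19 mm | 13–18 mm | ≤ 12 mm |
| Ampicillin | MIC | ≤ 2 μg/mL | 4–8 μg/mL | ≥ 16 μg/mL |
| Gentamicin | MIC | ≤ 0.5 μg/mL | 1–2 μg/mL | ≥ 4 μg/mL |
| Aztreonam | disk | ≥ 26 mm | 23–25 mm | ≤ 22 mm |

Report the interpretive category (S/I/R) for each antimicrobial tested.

Rifampin (0.12 μg/mL) ≤ 0.25 μg/mL ⇒ S
Ertapenem 64 μg/mL: ≥ 64 μg/mL — R
Penicillin (20 mm) ≥ 19 mm ⇒ susceptible
Ampicillin: 8 μg/mL is in 4–8 μg/mL ⇒ Intermediate
Gentamicin (0.03 μg/mL) ≤ 0.5 μg/mL — susceptible
Aztreonam (29 mm) ≥ 26 mm → susceptible

S, R, S, I, S, S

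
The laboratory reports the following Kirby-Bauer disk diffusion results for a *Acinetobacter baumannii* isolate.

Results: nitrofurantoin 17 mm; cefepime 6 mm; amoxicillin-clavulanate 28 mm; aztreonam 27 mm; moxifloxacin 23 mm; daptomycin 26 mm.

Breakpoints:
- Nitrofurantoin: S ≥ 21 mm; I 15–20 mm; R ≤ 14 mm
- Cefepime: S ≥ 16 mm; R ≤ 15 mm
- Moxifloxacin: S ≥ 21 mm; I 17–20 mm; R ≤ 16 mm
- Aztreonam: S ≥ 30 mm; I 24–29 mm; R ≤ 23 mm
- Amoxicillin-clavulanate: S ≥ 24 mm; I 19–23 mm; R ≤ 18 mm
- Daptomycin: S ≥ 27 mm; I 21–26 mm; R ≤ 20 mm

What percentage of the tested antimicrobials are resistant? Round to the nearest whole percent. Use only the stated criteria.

17%

Nitrofurantoin (17 mm) in 15–20 mm → intermediate
Cefepime (6 mm) ≤ 15 mm → resistant
Amoxicillin-clavulanate (28 mm) ≥ 24 mm → susceptible
Aztreonam: 27 mm is in 24–29 mm ⇒ Intermediate
Moxifloxacin 23 mm: ≥ 21 mm ⇒ Susceptible
Daptomycin 26 mm: in 21–26 mm ⇒ I
Resistant: 1/6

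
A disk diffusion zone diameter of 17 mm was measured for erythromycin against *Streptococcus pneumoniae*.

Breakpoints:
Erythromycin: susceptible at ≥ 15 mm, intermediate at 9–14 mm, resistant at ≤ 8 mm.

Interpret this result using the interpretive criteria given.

S

Erythromycin: 17 mm is ≥ 15 mm — susceptible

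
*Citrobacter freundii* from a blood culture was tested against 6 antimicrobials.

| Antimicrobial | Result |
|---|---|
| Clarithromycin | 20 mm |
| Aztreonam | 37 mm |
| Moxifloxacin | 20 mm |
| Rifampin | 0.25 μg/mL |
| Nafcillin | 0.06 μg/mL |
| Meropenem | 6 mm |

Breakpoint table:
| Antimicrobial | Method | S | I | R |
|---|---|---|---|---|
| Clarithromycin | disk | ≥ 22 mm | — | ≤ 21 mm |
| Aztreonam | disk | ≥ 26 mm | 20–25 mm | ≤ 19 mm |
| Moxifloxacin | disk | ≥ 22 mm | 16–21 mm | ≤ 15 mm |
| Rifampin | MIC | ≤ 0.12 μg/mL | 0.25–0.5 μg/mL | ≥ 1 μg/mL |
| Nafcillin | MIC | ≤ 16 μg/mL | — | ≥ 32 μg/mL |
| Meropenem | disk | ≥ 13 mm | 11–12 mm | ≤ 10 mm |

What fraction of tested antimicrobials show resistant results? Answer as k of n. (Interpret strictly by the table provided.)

2 of 6

Clarithromycin: 20 mm is ≤ 21 mm ⇒ Resistant
Aztreonam: 37 mm is ≥ 26 mm — S
Moxifloxacin: 20 mm is in 16–21 mm → intermediate
Rifampin (0.25 μg/mL) in 0.25–0.5 μg/mL ⇒ I
Nafcillin (0.06 μg/mL) ≤ 16 μg/mL — susceptible
Meropenem 6 mm: ≤ 10 mm — R
Resistant: 2/6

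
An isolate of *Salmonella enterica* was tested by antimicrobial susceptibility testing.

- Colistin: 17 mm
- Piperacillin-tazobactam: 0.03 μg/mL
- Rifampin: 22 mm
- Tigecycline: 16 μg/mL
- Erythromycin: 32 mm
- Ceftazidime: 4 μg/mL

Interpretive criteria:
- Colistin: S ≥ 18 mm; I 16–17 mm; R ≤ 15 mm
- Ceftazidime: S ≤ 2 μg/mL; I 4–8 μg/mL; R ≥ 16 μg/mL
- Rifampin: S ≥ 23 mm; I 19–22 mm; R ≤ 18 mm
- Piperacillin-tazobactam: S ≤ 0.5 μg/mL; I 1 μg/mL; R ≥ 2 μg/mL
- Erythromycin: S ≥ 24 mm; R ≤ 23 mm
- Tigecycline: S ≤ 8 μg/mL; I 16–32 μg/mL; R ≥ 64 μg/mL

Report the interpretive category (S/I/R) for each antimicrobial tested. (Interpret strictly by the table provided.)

Colistin 17 mm: in 16–17 mm ⇒ intermediate
Piperacillin-tazobactam 0.03 μg/mL: ≤ 0.5 μg/mL — Susceptible
Rifampin (22 mm) in 19–22 mm — intermediate
Tigecycline: 16 μg/mL is in 16–32 μg/mL — Intermediate
Erythromycin 32 mm: ≥ 24 mm ⇒ S
Ceftazidime 4 μg/mL: in 4–8 μg/mL — Intermediate

I, S, I, I, S, I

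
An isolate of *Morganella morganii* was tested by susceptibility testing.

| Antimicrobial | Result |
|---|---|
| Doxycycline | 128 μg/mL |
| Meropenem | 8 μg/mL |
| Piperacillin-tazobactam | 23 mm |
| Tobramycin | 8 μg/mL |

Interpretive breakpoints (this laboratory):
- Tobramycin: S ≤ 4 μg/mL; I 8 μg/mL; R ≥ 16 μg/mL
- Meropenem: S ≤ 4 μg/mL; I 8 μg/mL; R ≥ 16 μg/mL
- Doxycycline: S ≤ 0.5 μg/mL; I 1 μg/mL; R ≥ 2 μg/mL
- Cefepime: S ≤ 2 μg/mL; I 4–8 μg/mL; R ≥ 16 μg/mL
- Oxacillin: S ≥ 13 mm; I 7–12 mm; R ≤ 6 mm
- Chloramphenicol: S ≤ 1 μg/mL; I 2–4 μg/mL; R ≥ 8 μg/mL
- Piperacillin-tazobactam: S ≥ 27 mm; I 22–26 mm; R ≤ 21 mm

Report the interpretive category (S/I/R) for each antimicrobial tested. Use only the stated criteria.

R, I, I, I

Doxycycline: 128 μg/mL is ≥ 2 μg/mL ⇒ resistant
Meropenem: 8 μg/mL is = 8 μg/mL → I
Piperacillin-tazobactam: 23 mm is in 22–26 mm → intermediate
Tobramycin (8 μg/mL) = 8 μg/mL ⇒ Intermediate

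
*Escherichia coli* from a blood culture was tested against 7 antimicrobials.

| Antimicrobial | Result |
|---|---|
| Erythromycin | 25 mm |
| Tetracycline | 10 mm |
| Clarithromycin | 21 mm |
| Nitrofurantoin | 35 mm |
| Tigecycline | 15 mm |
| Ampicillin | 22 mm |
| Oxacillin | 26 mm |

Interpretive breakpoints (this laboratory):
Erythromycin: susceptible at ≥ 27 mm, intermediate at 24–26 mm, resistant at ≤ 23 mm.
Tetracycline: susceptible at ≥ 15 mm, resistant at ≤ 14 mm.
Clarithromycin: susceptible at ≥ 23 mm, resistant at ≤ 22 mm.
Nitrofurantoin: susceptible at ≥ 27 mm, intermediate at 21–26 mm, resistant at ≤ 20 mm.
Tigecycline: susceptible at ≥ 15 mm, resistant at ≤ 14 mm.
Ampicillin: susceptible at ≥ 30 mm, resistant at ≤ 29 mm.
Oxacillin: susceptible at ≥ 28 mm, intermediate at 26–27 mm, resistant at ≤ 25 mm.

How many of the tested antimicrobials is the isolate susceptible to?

2

Erythromycin (25 mm) in 24–26 mm ⇒ intermediate
Tetracycline: 10 mm is ≤ 14 mm — Resistant
Clarithromycin (21 mm) ≤ 22 mm → Resistant
Nitrofurantoin 35 mm: ≥ 27 mm → Susceptible
Tigecycline (15 mm) ≥ 15 mm — susceptible
Ampicillin (22 mm) ≤ 29 mm — R
Oxacillin 26 mm: in 26–27 mm — intermediate
Susceptible: 2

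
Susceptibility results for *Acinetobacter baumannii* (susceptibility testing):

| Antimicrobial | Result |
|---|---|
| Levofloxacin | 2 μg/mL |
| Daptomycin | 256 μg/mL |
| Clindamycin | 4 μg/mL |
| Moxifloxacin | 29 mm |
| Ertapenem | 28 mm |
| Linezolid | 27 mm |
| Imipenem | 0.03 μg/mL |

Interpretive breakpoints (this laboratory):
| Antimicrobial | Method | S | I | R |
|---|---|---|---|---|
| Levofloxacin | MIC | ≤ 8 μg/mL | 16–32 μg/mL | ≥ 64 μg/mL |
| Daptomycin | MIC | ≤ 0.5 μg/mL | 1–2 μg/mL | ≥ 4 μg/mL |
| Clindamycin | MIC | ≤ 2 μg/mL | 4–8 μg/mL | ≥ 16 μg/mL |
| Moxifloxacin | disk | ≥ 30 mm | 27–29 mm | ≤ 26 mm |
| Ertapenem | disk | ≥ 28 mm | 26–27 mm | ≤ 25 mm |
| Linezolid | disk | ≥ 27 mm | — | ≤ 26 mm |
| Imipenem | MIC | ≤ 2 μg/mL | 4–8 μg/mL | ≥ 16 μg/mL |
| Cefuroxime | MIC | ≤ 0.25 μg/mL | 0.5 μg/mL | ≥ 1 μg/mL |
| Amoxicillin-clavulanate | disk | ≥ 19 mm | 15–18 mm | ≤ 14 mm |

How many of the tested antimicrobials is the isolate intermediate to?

Levofloxacin (2 μg/mL) ≤ 8 μg/mL → S
Daptomycin (256 μg/mL) ≥ 4 μg/mL → Resistant
Clindamycin: 4 μg/mL is in 4–8 μg/mL ⇒ I
Moxifloxacin: 29 mm is in 27–29 mm — intermediate
Ertapenem: 28 mm is ≥ 28 mm ⇒ susceptible
Linezolid 27 mm: ≥ 27 mm → susceptible
Imipenem: 0.03 μg/mL is ≤ 2 μg/mL — S
Intermediate: 2

2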